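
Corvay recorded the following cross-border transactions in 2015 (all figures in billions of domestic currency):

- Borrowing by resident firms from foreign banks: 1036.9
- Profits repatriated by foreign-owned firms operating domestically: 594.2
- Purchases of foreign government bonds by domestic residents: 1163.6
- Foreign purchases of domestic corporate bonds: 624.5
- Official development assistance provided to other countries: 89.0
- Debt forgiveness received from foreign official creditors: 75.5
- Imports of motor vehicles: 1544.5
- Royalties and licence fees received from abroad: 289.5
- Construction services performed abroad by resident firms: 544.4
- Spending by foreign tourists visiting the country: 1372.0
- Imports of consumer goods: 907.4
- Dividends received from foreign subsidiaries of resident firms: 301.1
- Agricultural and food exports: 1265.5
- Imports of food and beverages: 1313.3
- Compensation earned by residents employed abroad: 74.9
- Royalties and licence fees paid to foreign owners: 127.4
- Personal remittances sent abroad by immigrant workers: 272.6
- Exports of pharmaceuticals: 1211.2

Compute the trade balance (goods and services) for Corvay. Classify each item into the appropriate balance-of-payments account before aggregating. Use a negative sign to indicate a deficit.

Goods: 1211.2 - 907.4 + 1265.5 - 1313.3 - 1544.5 = -1288.5
Services: 1372.0 + 544.4 + 289.5 - 127.4 = 2078.5
Trade balance = -1288.5 + 2078.5 = 790.0
(Excluded from the trade balance — financial account: borrowing by resident firms from foreign banks 1036.9, purchases of foreign government bonds by domestic residents 1163.6, foreign purchases of domestic corporate bonds 624.5; primary income: profits repatriated by foreign-owned firms operating domestically 594.2, dividends received from foreign subsidiaries of resident firms 301.1, compensation earned by residents employed abroad 74.9; secondary income: official development assistance provided to other countries 89.0, personal remittances sent abroad by immigrant workers 272.6; capital account: debt forgiveness received from foreign official creditors 75.5.)

790.0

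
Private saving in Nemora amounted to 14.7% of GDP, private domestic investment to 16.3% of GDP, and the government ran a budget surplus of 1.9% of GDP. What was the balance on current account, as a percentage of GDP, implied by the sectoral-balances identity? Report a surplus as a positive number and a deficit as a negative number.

By the sectoral-balances identity, CA = (S_private - I) + (T - G).
Private balance = 14.7 - 16.3 = -1.6
Government balance (T - G) = 1.9
CA = -1.6 + 1.9 = 0.3

0.3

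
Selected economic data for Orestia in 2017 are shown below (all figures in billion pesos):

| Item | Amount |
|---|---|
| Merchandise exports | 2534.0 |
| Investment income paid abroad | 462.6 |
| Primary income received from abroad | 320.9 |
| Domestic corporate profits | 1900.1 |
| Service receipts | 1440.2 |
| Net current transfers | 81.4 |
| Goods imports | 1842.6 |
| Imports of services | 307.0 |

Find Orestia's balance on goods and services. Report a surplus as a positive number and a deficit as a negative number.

1824.6

Goods balance = 2534.0 - 1842.6 = 691.4
Services balance = 1440.2 - 307.0 = 1133.2
Trade balance (goods + services) = 691.4 + 1133.2 = 1824.6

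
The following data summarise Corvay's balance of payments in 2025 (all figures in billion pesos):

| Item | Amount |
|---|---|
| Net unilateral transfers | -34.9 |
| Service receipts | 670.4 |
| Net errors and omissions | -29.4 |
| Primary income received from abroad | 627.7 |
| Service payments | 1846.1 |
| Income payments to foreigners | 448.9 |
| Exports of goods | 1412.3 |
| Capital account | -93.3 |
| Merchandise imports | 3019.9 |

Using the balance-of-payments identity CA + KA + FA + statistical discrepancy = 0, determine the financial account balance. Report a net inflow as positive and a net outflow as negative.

2762.1

Goods balance = 1412.3 - 3019.9 = -1607.6
Services balance = 670.4 - 1846.1 = -1175.7
Trade balance (goods + services) = -1607.6 + (-1175.7) = -2783.3
Net primary income = 627.7 - 448.9 = 178.8
Net secondary income = -34.9
Current account = -2783.3 + 178.8 + (-34.9) = -2639.4
Financial account = -(-2639.4 + (-93.3) + (-29.4)) = 2762.1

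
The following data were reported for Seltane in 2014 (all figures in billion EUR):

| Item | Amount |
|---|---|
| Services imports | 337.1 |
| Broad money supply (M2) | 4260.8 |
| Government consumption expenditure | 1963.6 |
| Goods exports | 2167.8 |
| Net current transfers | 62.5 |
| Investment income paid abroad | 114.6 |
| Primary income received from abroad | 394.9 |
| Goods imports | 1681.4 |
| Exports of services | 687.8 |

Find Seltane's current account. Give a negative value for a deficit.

Goods balance = 2167.8 - 1681.4 = 486.4
Services balance = 687.8 - 337.1 = 350.7
Trade balance (goods + services) = 486.4 + 350.7 = 837.1
Net primary income = 394.9 - 114.6 = 280.3
Net secondary income = 62.5
Current account = 837.1 + 280.3 + 62.5 = 1179.9

1179.9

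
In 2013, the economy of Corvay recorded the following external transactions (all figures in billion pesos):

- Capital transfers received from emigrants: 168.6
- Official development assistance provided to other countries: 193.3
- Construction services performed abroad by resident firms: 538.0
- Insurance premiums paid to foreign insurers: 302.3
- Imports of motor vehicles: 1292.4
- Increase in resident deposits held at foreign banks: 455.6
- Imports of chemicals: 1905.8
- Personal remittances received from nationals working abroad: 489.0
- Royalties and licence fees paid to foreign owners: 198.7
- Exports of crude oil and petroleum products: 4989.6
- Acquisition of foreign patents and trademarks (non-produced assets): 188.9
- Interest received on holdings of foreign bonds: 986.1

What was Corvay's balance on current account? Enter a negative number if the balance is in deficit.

Goods: -1905.8 + 4989.6 - 1292.4 = 1791.4
Services: -198.7 - 302.3 + 538.0 = 37.0
Primary income: 986.1
Secondary income: 489.0 - 193.3 = 295.7
Current account = 1791.4 + 37.0 + 986.1 + 295.7 = 3110.2
(Excluded from the current account — capital account: capital transfers received from emigrants 168.6, acquisition of foreign patents and trademarks (non-produced assets) 188.9; financial account: increase in resident deposits held at foreign banks 455.6.)

3110.2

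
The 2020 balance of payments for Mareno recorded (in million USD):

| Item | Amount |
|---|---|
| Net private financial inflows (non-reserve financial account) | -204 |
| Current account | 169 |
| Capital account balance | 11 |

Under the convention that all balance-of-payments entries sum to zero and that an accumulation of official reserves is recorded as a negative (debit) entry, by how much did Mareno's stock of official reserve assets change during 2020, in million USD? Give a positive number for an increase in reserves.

-24

Official reserve transactions balance = -(169 + 11 + (-204)) = 24
An accumulation of reserves is recorded as a debit (negative entry), so the change in the stock of reserves is the negative of that balance.
Change in official reserves = -(24) = -24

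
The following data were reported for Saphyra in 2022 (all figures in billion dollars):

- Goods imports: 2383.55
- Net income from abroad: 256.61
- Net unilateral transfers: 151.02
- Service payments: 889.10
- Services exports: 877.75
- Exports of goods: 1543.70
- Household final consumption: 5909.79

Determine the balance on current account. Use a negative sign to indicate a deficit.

Goods balance = 1543.70 - 2383.55 = -839.85
Services balance = 877.75 - 889.10 = -11.35
Trade balance (goods + services) = -839.85 + (-11.35) = -851.20
Net primary income = 256.61
Net secondary income = 151.02
Current account = -851.20 + 256.61 + 151.02 = -443.57

-443.57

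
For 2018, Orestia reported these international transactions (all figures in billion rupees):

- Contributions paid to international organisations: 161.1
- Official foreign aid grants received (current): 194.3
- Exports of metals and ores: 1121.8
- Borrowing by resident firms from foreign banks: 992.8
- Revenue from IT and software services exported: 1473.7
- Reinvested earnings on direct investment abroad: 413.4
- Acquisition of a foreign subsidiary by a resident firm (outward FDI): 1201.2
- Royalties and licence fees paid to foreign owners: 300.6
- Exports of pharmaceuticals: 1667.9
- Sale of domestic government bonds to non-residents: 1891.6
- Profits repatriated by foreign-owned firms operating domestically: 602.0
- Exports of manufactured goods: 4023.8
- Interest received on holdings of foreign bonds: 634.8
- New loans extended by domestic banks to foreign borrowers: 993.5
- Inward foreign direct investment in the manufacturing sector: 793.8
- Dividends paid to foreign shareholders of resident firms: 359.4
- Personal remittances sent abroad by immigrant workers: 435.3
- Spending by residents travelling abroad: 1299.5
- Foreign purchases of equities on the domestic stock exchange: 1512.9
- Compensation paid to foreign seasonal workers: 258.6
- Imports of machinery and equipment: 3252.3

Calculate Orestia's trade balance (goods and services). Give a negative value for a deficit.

3434.8

Goods: 4023.8 + 1121.8 - 3252.3 + 1667.9 = 3561.2
Services: -1299.5 + 1473.7 - 300.6 = -126.4
Trade balance = 3561.2 + (-126.4) = 3434.8
(Excluded from the trade balance — secondary income: contributions paid to international organisations 161.1, official foreign aid grants received (current) 194.3, personal remittances sent abroad by immigrant workers 435.3; financial account: borrowing by resident firms from foreign banks 992.8, acquisition of a foreign subsidiary by a resident firm (outward FDI) 1201.2, sale of domestic government bonds to non-residents 1891.6, new loans extended by domestic banks to foreign borrowers 993.5, inward foreign direct investment in the manufacturing sector 793.8, foreign purchases of equities on the domestic stock exchange 1512.9; primary income: reinvested earnings on direct investment abroad 413.4, profits repatriated by foreign-owned firms operating domestically 602.0, interest received on holdings of foreign bonds 634.8, dividends paid to foreign shareholders of resident firms 359.4, compensation paid to foreign seasonal workers 258.6.)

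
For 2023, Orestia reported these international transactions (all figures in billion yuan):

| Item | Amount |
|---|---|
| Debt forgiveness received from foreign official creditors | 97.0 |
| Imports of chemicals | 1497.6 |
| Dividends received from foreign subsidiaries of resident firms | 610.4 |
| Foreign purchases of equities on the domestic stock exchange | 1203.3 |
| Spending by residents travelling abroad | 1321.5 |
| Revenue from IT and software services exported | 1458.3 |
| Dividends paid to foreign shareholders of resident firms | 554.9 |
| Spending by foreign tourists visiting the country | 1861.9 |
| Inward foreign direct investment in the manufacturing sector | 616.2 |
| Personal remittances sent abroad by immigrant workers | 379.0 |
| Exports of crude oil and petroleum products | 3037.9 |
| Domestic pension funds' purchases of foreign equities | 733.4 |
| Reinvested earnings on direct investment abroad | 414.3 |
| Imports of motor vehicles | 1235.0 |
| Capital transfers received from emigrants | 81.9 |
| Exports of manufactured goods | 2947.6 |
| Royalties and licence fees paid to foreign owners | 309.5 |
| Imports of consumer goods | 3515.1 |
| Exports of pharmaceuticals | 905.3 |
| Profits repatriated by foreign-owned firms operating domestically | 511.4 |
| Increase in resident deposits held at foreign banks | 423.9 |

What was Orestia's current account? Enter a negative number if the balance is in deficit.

1911.7

Goods: -1235.0 + 905.3 + 3037.9 - 3515.1 - 1497.6 + 2947.6 = 643.1
Services: 1861.9 - 1321.5 - 309.5 + 1458.3 = 1689.2
Primary income: 610.4 + 414.3 - 554.9 - 511.4 = -41.6
Secondary income: -379.0
Current account = 643.1 + 1689.2 + (-41.6) + (-379.0) = 1911.7
(Excluded from the current account — capital account: debt forgiveness received from foreign official creditors 97.0, capital transfers received from emigrants 81.9; financial account: foreign purchases of equities on the domestic stock exchange 1203.3, inward foreign direct investment in the manufacturing sector 616.2, domestic pension funds' purchases of foreign equities 733.4, increase in resident deposits held at foreign banks 423.9.)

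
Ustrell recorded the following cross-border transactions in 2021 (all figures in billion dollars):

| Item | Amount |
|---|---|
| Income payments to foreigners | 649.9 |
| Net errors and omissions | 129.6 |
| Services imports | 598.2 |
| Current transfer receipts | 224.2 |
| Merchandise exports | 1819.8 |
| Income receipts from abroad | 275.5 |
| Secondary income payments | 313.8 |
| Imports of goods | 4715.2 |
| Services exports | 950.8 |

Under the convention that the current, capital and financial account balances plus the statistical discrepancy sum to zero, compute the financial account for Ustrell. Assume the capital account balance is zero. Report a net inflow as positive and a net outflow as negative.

2877.2

Goods balance = 1819.8 - 4715.2 = -2895.4
Services balance = 950.8 - 598.2 = 352.6
Trade balance (goods + services) = -2895.4 + 352.6 = -2542.8
Net primary income = 275.5 - 649.9 = -374.4
Net secondary income = 224.2 - 313.8 = -89.6
Current account = -2542.8 + (-374.4) + (-89.6) = -3006.8
Financial account = -(-3006.8 + 129.6) = 2877.2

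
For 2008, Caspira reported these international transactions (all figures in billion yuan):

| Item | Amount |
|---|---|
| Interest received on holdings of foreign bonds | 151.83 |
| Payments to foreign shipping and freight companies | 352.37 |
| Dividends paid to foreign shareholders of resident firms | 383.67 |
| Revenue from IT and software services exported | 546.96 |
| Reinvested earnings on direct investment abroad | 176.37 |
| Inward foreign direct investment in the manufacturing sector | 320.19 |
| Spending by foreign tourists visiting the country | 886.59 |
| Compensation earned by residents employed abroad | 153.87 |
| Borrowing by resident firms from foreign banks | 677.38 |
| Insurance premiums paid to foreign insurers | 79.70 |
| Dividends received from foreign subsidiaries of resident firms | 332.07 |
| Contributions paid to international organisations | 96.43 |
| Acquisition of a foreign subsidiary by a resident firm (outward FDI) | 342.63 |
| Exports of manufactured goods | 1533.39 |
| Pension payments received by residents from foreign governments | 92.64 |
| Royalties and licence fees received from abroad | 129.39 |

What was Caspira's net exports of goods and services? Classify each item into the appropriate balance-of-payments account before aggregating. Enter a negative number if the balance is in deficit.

Goods: 1533.39
Services: 886.59 + 129.39 + 546.96 - 79.70 - 352.37 = 1130.87
Trade balance = 1533.39 + 1130.87 = 2664.26
(Excluded from the trade balance — primary income: interest received on holdings of foreign bonds 151.83, dividends paid to foreign shareholders of resident firms 383.67, reinvested earnings on direct investment abroad 176.37, compensation earned by residents employed abroad 153.87, dividends received from foreign subsidiaries of resident firms 332.07; financial account: inward foreign direct investment in the manufacturing sector 320.19, borrowing by resident firms from foreign banks 677.38, acquisition of a foreign subsidiary by a resident firm (outward FDI) 342.63; secondary income: contributions paid to international organisations 96.43, pension payments received by residents from foreign governments 92.64.)

2664.26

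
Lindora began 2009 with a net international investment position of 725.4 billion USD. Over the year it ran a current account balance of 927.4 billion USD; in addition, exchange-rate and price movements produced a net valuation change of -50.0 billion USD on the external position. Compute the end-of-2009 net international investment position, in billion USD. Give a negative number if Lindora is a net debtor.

Change in NIIP = current account + net valuation change = 927.4 + (-50.0) = 877.4
End-of-year NIIP = 725.4 + 877.4 = 1602.8

1602.8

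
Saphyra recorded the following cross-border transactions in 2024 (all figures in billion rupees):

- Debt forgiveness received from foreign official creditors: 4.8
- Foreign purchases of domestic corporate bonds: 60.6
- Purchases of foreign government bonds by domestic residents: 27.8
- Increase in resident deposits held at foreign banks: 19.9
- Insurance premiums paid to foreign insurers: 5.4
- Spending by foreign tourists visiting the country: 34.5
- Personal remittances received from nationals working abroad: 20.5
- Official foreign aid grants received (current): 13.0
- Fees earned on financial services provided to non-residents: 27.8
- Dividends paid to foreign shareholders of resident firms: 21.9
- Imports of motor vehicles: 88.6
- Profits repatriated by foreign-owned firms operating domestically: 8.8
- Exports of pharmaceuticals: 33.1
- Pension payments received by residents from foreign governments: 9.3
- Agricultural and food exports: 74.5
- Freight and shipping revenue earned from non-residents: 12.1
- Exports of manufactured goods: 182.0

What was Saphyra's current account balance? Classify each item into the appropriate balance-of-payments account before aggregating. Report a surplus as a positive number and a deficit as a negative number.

282.1

Goods: 33.1 + 74.5 - 88.6 + 182.0 = 201.0
Services: 12.1 + 27.8 + 34.5 - 5.4 = 69.0
Primary income: -21.9 - 8.8 = -30.7
Secondary income: 20.5 + 13.0 + 9.3 = 42.8
Current account = 201.0 + 69.0 + (-30.7) + 42.8 = 282.1
(Excluded from the current account — capital account: debt forgiveness received from foreign official creditors 4.8; financial account: foreign purchases of domestic corporate bonds 60.6, purchases of foreign government bonds by domestic residents 27.8, increase in resident deposits held at foreign banks 19.9.)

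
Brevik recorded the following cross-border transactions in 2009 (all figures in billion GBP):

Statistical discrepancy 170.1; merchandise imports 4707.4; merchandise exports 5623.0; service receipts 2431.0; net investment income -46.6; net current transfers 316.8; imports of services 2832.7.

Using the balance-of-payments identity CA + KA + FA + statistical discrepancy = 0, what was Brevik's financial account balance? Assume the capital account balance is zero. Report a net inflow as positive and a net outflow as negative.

Goods balance = 5623.0 - 4707.4 = 915.6
Services balance = 2431.0 - 2832.7 = -401.7
Trade balance (goods + services) = 915.6 + (-401.7) = 513.9
Net primary income = -46.6
Net secondary income = 316.8
Current account = 513.9 + (-46.6) + 316.8 = 784.1
Financial account = -(784.1 + 170.1) = -954.2

-954.2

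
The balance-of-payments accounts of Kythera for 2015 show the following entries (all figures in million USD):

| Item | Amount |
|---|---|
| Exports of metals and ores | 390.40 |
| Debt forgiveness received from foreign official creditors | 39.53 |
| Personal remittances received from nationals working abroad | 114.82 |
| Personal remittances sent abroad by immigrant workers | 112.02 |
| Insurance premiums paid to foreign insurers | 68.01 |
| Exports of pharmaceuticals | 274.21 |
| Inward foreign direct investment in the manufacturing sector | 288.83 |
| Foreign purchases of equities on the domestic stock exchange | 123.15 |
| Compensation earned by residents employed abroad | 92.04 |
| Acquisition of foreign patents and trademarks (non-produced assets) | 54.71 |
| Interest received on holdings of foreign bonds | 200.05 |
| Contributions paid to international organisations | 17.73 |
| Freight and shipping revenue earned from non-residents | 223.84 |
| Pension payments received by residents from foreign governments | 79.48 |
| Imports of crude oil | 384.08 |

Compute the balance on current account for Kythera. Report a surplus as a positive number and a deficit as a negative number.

Goods: 390.40 - 384.08 + 274.21 = 280.53
Services: -68.01 + 223.84 = 155.83
Primary income: 92.04 + 200.05 = 292.09
Secondary income: -17.73 + 114.82 - 112.02 + 79.48 = 64.55
Current account = 280.53 + 155.83 + 292.09 + 64.55 = 793.00
(Excluded from the current account — capital account: debt forgiveness received from foreign official creditors 39.53, acquisition of foreign patents and trademarks (non-produced assets) 54.71; financial account: inward foreign direct investment in the manufacturing sector 288.83, foreign purchases of equities on the domestic stock exchange 123.15.)

793.00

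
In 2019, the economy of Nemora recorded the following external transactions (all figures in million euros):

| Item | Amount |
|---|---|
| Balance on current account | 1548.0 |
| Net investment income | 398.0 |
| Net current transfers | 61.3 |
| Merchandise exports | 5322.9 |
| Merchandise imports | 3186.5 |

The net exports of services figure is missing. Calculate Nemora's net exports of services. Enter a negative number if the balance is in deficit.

-1047.7

Current account = goods balance + services balance + net primary income + net secondary income
Sum of the known components = 2595.7
Net exports of services = CA - (known components) = 1548.0 - 2595.7 = -1047.7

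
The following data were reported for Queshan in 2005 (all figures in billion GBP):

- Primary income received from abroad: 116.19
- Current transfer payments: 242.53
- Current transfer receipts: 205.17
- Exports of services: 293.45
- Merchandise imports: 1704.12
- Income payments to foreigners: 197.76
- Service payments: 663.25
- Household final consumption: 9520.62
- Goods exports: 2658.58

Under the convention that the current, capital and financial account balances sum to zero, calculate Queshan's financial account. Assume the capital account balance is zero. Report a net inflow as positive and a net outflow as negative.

Goods balance = 2658.58 - 1704.12 = 954.46
Services balance = 293.45 - 663.25 = -369.80
Trade balance (goods + services) = 954.46 + (-369.80) = 584.66
Net primary income = 116.19 - 197.76 = -81.57
Net secondary income = 205.17 - 242.53 = -37.36
Current account = 584.66 + (-81.57) + (-37.36) = 465.73
Financial account = -(465.73) = -465.73

-465.73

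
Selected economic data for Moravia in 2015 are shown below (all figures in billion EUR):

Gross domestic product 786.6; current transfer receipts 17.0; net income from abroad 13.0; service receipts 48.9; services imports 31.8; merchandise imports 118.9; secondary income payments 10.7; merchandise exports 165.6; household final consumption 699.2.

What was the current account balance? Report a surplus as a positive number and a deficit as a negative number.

Goods balance = 165.6 - 118.9 = 46.7
Services balance = 48.9 - 31.8 = 17.1
Trade balance (goods + services) = 46.7 + 17.1 = 63.8
Net primary income = 13.0
Net secondary income = 17.0 - 10.7 = 6.3
Current account = 63.8 + 13.0 + 6.3 = 83.1

83.1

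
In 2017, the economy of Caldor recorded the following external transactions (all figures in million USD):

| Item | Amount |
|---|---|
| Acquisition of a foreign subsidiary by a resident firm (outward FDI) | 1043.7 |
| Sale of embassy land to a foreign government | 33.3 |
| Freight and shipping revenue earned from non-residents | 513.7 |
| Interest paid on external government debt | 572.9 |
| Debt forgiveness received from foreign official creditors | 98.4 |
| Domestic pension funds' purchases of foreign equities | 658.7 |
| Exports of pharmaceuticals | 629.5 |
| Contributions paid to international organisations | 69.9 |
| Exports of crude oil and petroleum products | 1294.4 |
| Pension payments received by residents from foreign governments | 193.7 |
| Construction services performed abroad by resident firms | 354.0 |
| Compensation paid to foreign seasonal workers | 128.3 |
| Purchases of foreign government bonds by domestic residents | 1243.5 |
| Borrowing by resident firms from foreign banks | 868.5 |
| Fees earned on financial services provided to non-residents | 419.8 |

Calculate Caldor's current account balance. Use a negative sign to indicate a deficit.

2634.0

Goods: 629.5 + 1294.4 = 1923.9
Services: 354.0 + 419.8 + 513.7 = 1287.5
Primary income: -572.9 - 128.3 = -701.2
Secondary income: -69.9 + 193.7 = 123.8
Current account = 1923.9 + 1287.5 + (-701.2) + 123.8 = 2634.0
(Excluded from the current account — financial account: acquisition of a foreign subsidiary by a resident firm (outward FDI) 1043.7, domestic pension funds' purchases of foreign equities 658.7, purchases of foreign government bonds by domestic residents 1243.5, borrowing by resident firms from foreign banks 868.5; capital account: sale of embassy land to a foreign government 33.3, debt forgiveness received from foreign official creditors 98.4.)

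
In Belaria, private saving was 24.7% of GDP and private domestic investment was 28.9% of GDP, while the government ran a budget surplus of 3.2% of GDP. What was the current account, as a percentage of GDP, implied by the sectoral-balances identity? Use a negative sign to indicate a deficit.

-1.0

By the sectoral-balances identity, CA = (S_private - I) + (T - G).
Private balance = 24.7 - 28.9 = -4.2
Government balance (T - G) = 3.2
CA = -4.2 + 3.2 = -1.0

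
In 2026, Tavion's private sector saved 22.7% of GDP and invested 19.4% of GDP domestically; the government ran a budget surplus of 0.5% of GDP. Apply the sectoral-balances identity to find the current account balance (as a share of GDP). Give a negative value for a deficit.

3.8

By the sectoral-balances identity, CA = (S_private - I) + (T - G).
Private balance = 22.7 - 19.4 = 3.3
Government balance (T - G) = 0.5
CA = 3.3 + 0.5 = 3.8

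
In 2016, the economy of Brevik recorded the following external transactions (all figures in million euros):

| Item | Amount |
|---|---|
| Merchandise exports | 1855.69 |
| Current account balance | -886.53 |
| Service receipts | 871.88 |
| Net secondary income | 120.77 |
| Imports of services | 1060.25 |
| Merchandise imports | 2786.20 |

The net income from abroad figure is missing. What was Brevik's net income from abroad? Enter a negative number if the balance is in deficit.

Current account = goods balance + services balance + net primary income + net secondary income
Sum of the known components = -998.11
Net income from abroad = CA - (known components) = -886.53 - (-998.11) = 111.58

111.58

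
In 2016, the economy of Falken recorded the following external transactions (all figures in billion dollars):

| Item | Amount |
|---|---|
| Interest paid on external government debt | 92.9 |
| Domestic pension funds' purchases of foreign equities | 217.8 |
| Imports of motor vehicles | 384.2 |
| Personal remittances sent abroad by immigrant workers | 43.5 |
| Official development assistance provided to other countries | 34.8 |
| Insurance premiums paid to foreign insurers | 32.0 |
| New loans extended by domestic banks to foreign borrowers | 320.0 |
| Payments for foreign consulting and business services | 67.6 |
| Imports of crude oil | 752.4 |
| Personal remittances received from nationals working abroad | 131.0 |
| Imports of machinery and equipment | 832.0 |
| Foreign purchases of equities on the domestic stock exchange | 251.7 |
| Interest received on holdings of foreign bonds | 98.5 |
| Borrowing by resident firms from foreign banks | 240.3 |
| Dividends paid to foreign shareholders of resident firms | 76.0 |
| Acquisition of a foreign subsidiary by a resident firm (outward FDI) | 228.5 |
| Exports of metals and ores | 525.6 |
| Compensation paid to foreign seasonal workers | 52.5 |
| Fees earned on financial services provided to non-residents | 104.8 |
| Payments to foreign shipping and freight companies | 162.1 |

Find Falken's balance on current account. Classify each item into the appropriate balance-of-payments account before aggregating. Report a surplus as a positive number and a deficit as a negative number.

-1670.1

Goods: -384.2 + 525.6 - 752.4 - 832.0 = -1443.0
Services: -162.1 + 104.8 - 32.0 - 67.6 = -156.9
Primary income: 98.5 - 92.9 - 76.0 - 52.5 = -122.9
Secondary income: 131.0 - 34.8 - 43.5 = 52.7
Current account = (-1443.0) + (-156.9) + (-122.9) + 52.7 = -1670.1
(Excluded from the current account — financial account: domestic pension funds' purchases of foreign equities 217.8, new loans extended by domestic banks to foreign borrowers 320.0, foreign purchases of equities on the domestic stock exchange 251.7, borrowing by resident firms from foreign banks 240.3, acquisition of a foreign subsidiary by a resident firm (outward FDI) 228.5.)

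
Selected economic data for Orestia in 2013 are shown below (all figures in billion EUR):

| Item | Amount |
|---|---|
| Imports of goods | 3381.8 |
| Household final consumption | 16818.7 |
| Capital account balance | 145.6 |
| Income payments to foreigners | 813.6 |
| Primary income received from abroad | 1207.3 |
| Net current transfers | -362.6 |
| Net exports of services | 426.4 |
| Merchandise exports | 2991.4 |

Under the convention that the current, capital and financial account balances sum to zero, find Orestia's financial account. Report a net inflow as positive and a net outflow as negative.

Goods balance = 2991.4 - 3381.8 = -390.4
Services balance = 426.4
Trade balance (goods + services) = -390.4 + 426.4 = 36.0
Net primary income = 1207.3 - 813.6 = 393.7
Net secondary income = -362.6
Current account = 36.0 + 393.7 + (-362.6) = 67.1
Financial account = -(67.1 + 145.6) = -212.7

-212.7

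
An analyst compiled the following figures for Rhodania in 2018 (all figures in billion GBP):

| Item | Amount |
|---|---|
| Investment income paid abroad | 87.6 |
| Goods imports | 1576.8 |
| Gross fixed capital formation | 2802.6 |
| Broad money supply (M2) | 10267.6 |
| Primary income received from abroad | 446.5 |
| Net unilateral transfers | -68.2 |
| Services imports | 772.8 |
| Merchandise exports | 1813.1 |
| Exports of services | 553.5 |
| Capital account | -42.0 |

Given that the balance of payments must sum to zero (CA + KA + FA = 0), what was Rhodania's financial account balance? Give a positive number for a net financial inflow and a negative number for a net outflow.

Goods balance = 1813.1 - 1576.8 = 236.3
Services balance = 553.5 - 772.8 = -219.3
Trade balance (goods + services) = 236.3 + (-219.3) = 17.0
Net primary income = 446.5 - 87.6 = 358.9
Net secondary income = -68.2
Current account = 17.0 + 358.9 + (-68.2) = 307.7
Financial account = -(307.7 + (-42.0)) = -265.7

-265.7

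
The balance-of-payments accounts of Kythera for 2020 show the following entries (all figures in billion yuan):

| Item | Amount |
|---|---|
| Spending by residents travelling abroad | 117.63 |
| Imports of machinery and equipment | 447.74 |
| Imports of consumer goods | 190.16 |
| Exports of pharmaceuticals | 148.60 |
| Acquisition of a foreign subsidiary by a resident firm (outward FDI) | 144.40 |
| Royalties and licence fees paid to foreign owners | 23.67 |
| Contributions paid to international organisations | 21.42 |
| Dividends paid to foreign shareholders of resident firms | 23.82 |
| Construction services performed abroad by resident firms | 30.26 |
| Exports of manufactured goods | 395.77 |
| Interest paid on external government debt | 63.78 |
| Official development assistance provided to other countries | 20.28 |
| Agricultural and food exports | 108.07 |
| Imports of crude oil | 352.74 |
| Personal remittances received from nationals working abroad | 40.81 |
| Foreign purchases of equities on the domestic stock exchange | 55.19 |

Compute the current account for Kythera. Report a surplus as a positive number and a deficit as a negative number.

Goods: 108.07 + 148.60 - 447.74 - 190.16 - 352.74 + 395.77 = -338.20
Services: -23.67 + 30.26 - 117.63 = -111.04
Primary income: -63.78 - 23.82 = -87.60
Secondary income: -20.28 - 21.42 + 40.81 = -0.89
Current account = (-338.20) + (-111.04) + (-87.60) + (-0.89) = -537.73
(Excluded from the current account — financial account: acquisition of a foreign subsidiary by a resident firm (outward FDI) 144.40, foreign purchases of equities on the domestic stock exchange 55.19.)

-537.73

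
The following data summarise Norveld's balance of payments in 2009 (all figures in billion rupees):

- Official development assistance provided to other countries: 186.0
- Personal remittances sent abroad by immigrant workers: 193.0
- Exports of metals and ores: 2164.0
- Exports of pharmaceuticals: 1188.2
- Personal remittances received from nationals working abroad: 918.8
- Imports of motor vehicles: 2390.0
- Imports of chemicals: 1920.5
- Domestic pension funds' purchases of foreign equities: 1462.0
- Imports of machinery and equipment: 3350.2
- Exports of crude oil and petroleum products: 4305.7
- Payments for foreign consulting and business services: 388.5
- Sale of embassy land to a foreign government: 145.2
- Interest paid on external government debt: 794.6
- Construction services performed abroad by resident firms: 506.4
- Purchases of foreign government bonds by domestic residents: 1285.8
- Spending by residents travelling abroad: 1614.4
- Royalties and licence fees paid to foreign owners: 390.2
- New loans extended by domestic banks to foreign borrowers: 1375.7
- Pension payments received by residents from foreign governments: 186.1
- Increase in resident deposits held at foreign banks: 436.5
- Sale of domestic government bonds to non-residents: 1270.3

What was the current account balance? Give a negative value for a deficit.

-1958.2

Goods: 2164.0 - 1920.5 - 2390.0 + 1188.2 + 4305.7 - 3350.2 = -2.8
Services: -388.5 + 506.4 - 390.2 - 1614.4 = -1886.7
Primary income: -794.6
Secondary income: 918.8 - 193.0 + 186.1 - 186.0 = 725.9
Current account = (-2.8) + (-1886.7) + (-794.6) + 725.9 = -1958.2
(Excluded from the current account — financial account: domestic pension funds' purchases of foreign equities 1462.0, purchases of foreign government bonds by domestic residents 1285.8, new loans extended by domestic banks to foreign borrowers 1375.7, increase in resident deposits held at foreign banks 436.5, sale of domestic government bonds to non-residents 1270.3; capital account: sale of embassy land to a foreign government 145.2.)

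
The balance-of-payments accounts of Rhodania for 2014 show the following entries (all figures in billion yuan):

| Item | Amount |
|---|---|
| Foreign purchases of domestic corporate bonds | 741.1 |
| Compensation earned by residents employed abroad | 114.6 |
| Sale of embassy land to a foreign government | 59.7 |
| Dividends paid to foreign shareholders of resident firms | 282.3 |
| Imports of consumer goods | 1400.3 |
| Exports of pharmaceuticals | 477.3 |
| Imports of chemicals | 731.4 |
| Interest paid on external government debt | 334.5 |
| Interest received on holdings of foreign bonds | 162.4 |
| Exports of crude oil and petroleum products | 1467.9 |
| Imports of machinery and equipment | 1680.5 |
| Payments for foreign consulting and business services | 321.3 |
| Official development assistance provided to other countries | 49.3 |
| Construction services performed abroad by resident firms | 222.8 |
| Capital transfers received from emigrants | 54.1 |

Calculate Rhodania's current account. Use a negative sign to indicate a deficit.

-2354.6

Goods: 1467.9 - 731.4 - 1680.5 - 1400.3 + 477.3 = -1867.0
Services: 222.8 - 321.3 = -98.5
Primary income: 114.6 - 334.5 - 282.3 + 162.4 = -339.8
Secondary income: -49.3
Current account = (-1867.0) + (-98.5) + (-339.8) + (-49.3) = -2354.6
(Excluded from the current account — financial account: foreign purchases of domestic corporate bonds 741.1; capital account: sale of embassy land to a foreign government 59.7, capital transfers received from emigrants 54.1.)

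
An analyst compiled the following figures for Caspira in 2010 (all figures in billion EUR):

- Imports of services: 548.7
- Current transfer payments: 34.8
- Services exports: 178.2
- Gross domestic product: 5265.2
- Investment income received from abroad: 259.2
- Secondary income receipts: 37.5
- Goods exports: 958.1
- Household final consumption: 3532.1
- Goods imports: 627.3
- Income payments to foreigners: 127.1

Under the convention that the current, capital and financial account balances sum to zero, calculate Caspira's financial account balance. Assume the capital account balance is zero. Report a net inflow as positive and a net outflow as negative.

Goods balance = 958.1 - 627.3 = 330.8
Services balance = 178.2 - 548.7 = -370.5
Trade balance (goods + services) = 330.8 + (-370.5) = -39.7
Net primary income = 259.2 - 127.1 = 132.1
Net secondary income = 37.5 - 34.8 = 2.7
Current account = -39.7 + 132.1 + 2.7 = 95.1
Financial account = -(95.1) = -95.1

-95.1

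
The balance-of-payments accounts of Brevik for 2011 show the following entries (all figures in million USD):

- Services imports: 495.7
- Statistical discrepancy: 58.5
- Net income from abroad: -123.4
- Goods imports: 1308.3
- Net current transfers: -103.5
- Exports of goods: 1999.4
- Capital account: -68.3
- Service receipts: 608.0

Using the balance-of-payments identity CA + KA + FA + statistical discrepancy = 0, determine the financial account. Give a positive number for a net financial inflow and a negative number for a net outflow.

Goods balance = 1999.4 - 1308.3 = 691.1
Services balance = 608.0 - 495.7 = 112.3
Trade balance (goods + services) = 691.1 + 112.3 = 803.4
Net primary income = -123.4
Net secondary income = -103.5
Current account = 803.4 + (-123.4) + (-103.5) = 576.5
Financial account = -(576.5 + (-68.3) + 58.5) = -566.7

-566.7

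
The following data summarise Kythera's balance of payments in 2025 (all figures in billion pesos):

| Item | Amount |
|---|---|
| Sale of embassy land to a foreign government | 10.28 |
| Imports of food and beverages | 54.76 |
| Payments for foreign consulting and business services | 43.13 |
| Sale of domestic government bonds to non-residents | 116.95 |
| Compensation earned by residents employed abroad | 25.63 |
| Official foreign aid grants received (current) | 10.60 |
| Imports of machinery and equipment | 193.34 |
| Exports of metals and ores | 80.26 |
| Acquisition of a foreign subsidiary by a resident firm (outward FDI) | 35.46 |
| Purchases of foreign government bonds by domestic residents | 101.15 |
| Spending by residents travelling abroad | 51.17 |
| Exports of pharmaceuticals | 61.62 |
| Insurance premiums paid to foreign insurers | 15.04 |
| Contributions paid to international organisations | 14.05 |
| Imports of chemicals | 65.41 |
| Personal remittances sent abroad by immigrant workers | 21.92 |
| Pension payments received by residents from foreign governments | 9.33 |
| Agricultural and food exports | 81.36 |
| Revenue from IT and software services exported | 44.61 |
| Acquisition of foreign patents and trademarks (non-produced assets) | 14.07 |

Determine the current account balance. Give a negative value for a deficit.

Goods: -193.34 - 54.76 + 61.62 + 80.26 - 65.41 + 81.36 = -90.27
Services: 44.61 - 51.17 - 15.04 - 43.13 = -64.73
Primary income: 25.63
Secondary income: -21.92 - 14.05 + 9.33 + 10.60 = -16.04
Current account = (-90.27) + (-64.73) + 25.63 + (-16.04) = -145.41
(Excluded from the current account — capital account: sale of embassy land to a foreign government 10.28, acquisition of foreign patents and trademarks (non-produced assets) 14.07; financial account: sale of domestic government bonds to non-residents 116.95, acquisition of a foreign subsidiary by a resident firm (outward FDI) 35.46, purchases of foreign government bonds by domestic residents 101.15.)

-145.41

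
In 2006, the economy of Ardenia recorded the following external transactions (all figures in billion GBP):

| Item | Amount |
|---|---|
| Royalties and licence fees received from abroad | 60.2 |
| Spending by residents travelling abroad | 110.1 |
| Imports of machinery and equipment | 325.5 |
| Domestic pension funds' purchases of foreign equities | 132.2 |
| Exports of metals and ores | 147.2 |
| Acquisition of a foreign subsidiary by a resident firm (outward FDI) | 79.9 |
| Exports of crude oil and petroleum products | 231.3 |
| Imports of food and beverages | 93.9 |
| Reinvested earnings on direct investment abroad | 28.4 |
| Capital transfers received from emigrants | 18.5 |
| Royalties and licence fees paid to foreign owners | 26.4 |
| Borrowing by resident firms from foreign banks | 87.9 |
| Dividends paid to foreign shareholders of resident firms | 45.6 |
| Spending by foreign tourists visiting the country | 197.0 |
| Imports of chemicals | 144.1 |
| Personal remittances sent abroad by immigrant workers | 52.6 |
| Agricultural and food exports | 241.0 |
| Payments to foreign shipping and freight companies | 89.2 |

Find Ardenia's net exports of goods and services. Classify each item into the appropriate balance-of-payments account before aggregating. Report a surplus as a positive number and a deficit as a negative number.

Goods: -144.1 + 231.3 - 93.9 + 147.2 - 325.5 + 241.0 = 56.0
Services: 197.0 - 110.1 - 89.2 - 26.4 + 60.2 = 31.5
Trade balance = 56.0 + 31.5 = 87.5
(Excluded from the trade balance — financial account: domestic pension funds' purchases of foreign equities 132.2, acquisition of a foreign subsidiary by a resident firm (outward FDI) 79.9, borrowing by resident firms from foreign banks 87.9; primary income: reinvested earnings on direct investment abroad 28.4, dividends paid to foreign shareholders of resident firms 45.6; capital account: capital transfers received from emigrants 18.5; secondary income: personal remittances sent abroad by immigrant workers 52.6.)

87.5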